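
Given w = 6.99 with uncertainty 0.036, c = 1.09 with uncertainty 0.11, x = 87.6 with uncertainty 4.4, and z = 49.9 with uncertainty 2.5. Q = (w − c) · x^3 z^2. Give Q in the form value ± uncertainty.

(9.88 ± 1.80) × 10^9

Let u = w − c = 5.90. δu = √(δw² + δc²) = √(0.00130 + 0.0121) = 0.116, so δu/u = 0.0196.
Q is then a monomial in u, x, z:
δQ/Q = √((δu/u)² + (3·δx/x)² + (2·δz/z)²) = √(0.000385 + 0.0227 + 0.0100) = 0.182
Q = 9.88e+09, so δQ = 0.182 × 9.88e+09 = 1.8e+09.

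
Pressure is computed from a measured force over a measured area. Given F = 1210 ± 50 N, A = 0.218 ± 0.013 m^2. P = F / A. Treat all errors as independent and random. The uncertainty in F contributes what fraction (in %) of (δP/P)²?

(δP/P)² = (1·δF/F)² + (-1·δA/A)²
  F term: (1×0.0413)² = 0.00171
  A term: (-1×0.0596)² = 0.00356
Total = 0.00526. Share from F = 0.00171/0.00526 = 0.324.

32.4%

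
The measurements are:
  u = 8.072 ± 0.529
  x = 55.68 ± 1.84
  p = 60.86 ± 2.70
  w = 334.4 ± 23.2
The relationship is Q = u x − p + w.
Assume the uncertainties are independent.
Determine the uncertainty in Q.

Let h = u·x = 449.4. δh/h = √((1·δu/u)² + (1·δx/x)²) = √(0.00429 + 0.00109) = 0.0734, so δh = 33.0.
Q = h − p + w: δQ = √(δh² + δp² + δw²) = √(1090 + 7.29 + 538) = 40.4

40.4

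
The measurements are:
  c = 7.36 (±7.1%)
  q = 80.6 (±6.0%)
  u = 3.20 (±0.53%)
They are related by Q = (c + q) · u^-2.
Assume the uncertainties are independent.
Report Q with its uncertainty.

Let w = c + q = 88.0. δw = √(δc² + δq²) = √(0.273 + 23.4) = 4.86, so δw/w = 0.0553.
Q is then a monomial in w, u:
δQ/Q = √((δw/w)² + (-2·δu/u)²) = √(0.00306 + 0.000112) = 0.0563
Q = 8.59, so δQ = 0.0563 × 8.59 = 0.484.

8.59 ± 0.484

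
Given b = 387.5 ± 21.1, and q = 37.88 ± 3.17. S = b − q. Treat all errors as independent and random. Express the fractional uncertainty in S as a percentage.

For a sum/difference, combine absolute errors in quadrature:
  (δb)² = 445;  (δq)² = 10.0
δS = √(455) = 21.3
S = 349.6, so δS/S = 21.3/349.6 = 0.0610.

6.10%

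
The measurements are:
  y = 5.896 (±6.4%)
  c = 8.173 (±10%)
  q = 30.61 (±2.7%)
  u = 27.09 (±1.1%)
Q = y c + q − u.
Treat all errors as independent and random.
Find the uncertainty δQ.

5.79

Let p = y·c = 48.19. δp/p = √((1·δy/y)² + (1·δc/c)²) = √(0.00410 + 0.0100) = 0.119, so δp = 5.72.
Q = p + q − u: δQ = √(δp² + δq² + δu²) = √(32.7 + 0.683 + 0.0888) = 5.79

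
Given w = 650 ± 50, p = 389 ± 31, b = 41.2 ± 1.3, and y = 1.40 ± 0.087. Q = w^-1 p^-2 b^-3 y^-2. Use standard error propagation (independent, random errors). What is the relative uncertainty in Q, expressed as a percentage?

Each factor contributes (exponent × relative error)² to (δQ/Q)²:
  (-1·δw/w)² = (-1×0.0769)² = 0.00592;  (-2·δp/p)² = (-2×0.0797)² = 0.0254;  (-3·δb/b)² = (-3×0.0316)² = 0.00896;  (-2·δy/y)² = (-2×0.0621)² = 0.0154
δQ/Q = √(0.0557) = 0.236

23.6%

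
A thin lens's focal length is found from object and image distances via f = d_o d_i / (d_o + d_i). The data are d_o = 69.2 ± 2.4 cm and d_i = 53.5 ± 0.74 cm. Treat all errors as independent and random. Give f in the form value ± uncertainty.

∂f/∂d_o = (d_i/(d_o+d_i))² = 0.190;  ∂f/∂d_i = (d_o/(d_o+d_i))² = 0.318
δf = √((∂f/∂d_o · δd_o)² + (∂f/∂d_i · δd_i)²) = √(0.208 + 0.0554) = 0.513 cm
f = 30.2 cm.

30.2 ± 0.513 cm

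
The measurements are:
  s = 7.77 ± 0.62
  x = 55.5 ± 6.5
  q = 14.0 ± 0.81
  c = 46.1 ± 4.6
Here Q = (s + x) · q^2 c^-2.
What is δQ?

1.47

Let u = s + x = 63.3. δu = √(δs² + δx²) = √(0.384 + 42.2) = 6.53, so δu/u = 0.103.
Q is then a monomial in u, q, c:
δQ/Q = √((δu/u)² + (2·δq/q)² + (-2·δc/c)²) = √(0.0107 + 0.0134 + 0.0398) = 0.253
Q = 5.84, so δQ = 0.253 × 5.84 = 1.47.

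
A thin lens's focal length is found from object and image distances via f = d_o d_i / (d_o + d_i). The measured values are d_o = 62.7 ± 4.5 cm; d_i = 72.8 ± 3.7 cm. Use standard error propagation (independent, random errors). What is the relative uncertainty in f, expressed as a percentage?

4.52%

∂f/∂d_o = (d_i/(d_o+d_i))² = 0.289;  ∂f/∂d_i = (d_o/(d_o+d_i))² = 0.214
δf = √((∂f/∂d_o · δd_o)² + (∂f/∂d_i · δd_i)²) = √(1.69 + 0.628) = 1.52 cm
f = 33.7 cm, so δf/f = 1.52/33.7 = 0.0452.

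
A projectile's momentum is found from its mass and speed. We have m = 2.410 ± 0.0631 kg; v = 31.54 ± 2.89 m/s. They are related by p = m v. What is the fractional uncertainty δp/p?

Each factor contributes (exponent × relative error)² to (δp/p)²:
  (1·δm/m)² = (1×0.0262)² = 0.000686;  (1·δv/v)² = (1×0.0916)² = 0.00840
δp/p = √(0.00908) = 0.0953

0.0953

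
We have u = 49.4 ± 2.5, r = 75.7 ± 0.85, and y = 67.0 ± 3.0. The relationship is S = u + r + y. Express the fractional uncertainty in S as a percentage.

S is a linear combination, so absolute uncertainties add in quadrature:
  (δu)² = 6.25;  (δr)² = 0.722;  (δy)² = 9.00
δS = √(16.0) = 4.00
S = 192, so δS/S = 4.00/192 = 0.0208.

2.08%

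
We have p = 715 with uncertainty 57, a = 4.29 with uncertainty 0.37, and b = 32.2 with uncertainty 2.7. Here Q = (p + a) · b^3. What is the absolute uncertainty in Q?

6.33e+06

Let u = p + a = 719. δu = √(δp² + δa²) = √(3250 + 0.137) = 57.0, so δu/u = 0.0792.
Q is then a monomial in u, b:
δQ/Q = √((δu/u)² + (3·δb/b)²) = √(0.00628 + 0.0633) = 0.264
Q = 2.4e+07, so δQ = 0.264 × 2.4e+07 = 6.33e+06.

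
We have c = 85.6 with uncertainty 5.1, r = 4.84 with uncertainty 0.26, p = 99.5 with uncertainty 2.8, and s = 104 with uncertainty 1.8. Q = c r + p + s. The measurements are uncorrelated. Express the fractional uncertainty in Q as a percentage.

5.41%

Let w = c·r = 414. δw/w = √((1·δc/c)² + (1·δr/r)²) = √(0.00355 + 0.00289) = 0.0802, so δw = 33.2.
Q = w + p + s: δQ = √(δw² + δp² + δs²) = √(1100 + 7.84 + 3.24) = 33.4
Q = 618, so δQ/Q = 33.4/618 = 0.0541.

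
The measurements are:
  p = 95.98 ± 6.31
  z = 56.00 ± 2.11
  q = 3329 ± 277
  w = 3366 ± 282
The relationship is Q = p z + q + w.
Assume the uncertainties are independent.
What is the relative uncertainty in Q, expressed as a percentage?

4.70%

Let h = p·z = 5375. δh/h = √((1·δp/p)² + (1·δz/z)²) = √(0.00432 + 0.00142) = 0.0758, so δh = 407.
Q = h + q + w: δQ = √(δh² + δq² + δw²) = √(1.66e+05 + 76700 + 79500) = 568
Q = 12070, so δQ/Q = 568/12070 = 0.0470.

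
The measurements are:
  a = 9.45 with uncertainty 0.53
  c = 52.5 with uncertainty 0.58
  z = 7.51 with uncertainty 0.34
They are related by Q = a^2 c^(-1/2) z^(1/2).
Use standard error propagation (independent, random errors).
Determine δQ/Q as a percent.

11.5%

For a monomial Q ∝ a^2, c^(-1/2), z^(1/2), fractional errors add in quadrature:
  (2·δa/a)² = (2×0.0561)² = 0.0126;  (−½·δc/c)² = (-0.5×0.0110)² = 3.05e-05;  (½·δz/z)² = (0.5×0.0453)² = 0.000512
δQ/Q = √(0.0131) = 0.115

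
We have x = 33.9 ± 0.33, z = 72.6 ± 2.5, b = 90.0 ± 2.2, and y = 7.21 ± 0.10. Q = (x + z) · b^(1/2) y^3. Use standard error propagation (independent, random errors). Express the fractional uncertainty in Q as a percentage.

Let u = x + z = 106. δu = √(δx² + δz²) = √(0.109 + 6.25) = 2.52, so δu/u = 0.0237.
Q is then a monomial in u, b, y:
δQ/Q = √((δu/u)² + (½·δb/b)² + (3·δy/y)²) = √(0.000561 + 0.000149 + 0.00173) = 0.0494

4.94%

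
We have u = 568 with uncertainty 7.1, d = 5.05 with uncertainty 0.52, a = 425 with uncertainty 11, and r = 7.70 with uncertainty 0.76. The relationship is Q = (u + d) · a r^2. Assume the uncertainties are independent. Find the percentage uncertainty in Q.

Let w = u + d = 573. δw = √(δu² + δd²) = √(50.4 + 0.270) = 7.12, so δw/w = 0.0124.
Q is then a monomial in w, a, r:
δQ/Q = √((δw/w)² + (1·δa/a)² + (2·δr/r)²) = √(0.000154 + 0.000670 + 0.0390) = 0.199

19.9%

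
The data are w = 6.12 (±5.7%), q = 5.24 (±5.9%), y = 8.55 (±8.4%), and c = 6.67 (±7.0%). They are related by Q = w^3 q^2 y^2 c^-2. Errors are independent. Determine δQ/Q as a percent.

Each factor contributes (exponent × relative error)² to (δQ/Q)²:
  (3·δw/w)² = (3×0.0570)² = 0.0292;  (2·δq/q)² = (2×0.0590)² = 0.0139;  (2·δy/y)² = (2×0.0840)² = 0.0282;  (-2·δc/c)² = (-2×0.0700)² = 0.0196
δQ/Q = √(0.0910) = 0.302

30.2%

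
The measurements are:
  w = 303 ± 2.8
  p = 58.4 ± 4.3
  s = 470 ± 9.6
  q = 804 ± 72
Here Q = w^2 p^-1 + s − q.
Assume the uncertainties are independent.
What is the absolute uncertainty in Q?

Let h = w^2·p^-1 = 1570. δh/h = √((2·δw/w)² + (-1·δp/p)²) = √(0.000342 + 0.00542) = 0.0759, so δh = 119.
Q = h + s − q: δQ = √(δh² + δs² + δq²) = √(14200 + 92.2 + 5180) = 140

140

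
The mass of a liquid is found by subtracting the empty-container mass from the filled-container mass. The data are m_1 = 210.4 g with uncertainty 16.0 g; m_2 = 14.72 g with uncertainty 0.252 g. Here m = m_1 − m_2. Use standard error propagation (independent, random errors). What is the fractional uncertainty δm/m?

Absolute uncertainties add in quadrature for a linear combination:
  (δm_1)² = 256;  (δm_2)² = 0.0635
δm = √(256) = 16.0 g
m = 195.7 g, so δm/m = 16.0/195.7 = 0.0818.

0.0818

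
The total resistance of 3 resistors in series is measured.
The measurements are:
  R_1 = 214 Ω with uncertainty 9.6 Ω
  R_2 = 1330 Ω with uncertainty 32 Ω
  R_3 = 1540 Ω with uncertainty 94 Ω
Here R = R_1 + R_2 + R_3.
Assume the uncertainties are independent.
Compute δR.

99.8 Ω

Each term contributes (cᵢ δxᵢ)² to (δR)²:
  (δR_1)² = 92.2;  (δR_2)² = 1020;  (δR_3)² = 8840
δR = √(9950) = 99.8 Ω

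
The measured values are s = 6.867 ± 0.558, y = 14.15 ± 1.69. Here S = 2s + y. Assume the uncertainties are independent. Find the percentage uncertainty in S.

Sums and differences: (δS)² = Σ (cᵢ δxᵢ)².
  (2·δs)² = 1.25;  (δy)² = 2.86
δS = √(4.10) = 2.03
S = 27.88, so δS/S = 2.03/27.88 = 0.0726.

7.26%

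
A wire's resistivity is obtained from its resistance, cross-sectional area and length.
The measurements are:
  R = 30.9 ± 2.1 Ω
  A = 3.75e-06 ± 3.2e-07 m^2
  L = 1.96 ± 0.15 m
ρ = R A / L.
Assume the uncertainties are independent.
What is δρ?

Since ρ is a product/quotient, work with relative uncertainties:
  (1·δR/R)² = (1×0.0680)² = 0.00462;  (1·δA/A)² = (1×0.0853)² = 0.00728;  (-1·δL/L)² = (-1×0.0765)² = 0.00586
δρ/ρ = √(0.0178) = 0.133
ρ = 5.91e-05 Ω·m, so δρ = 0.133 × 5.91e-05 = 7.88e-06 Ω·m.

7.88e-06 Ω·m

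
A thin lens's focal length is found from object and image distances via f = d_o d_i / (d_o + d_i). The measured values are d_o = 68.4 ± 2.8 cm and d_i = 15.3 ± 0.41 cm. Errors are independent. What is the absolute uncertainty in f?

∂f/∂d_o = (d_i/(d_o+d_i))² = 0.0334;  ∂f/∂d_i = (d_o/(d_o+d_i))² = 0.668
δf = √((∂f/∂d_o · δd_o)² + (∂f/∂d_i · δd_i)²) = √(0.00875 + 0.0750) = 0.289 cm

0.289 cm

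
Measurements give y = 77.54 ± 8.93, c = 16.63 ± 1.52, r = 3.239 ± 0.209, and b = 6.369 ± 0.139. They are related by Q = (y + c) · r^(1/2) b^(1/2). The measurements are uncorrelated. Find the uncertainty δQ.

43.6

Let u = y + c = 94.17. δu = √(δy² + δc²) = √(79.7 + 2.31) = 9.06, so δu/u = 0.0962.
Q is then a monomial in u, r, b:
δQ/Q = √((δu/u)² + (½·δr/r)² + (½·δb/b)²) = √(0.00925 + 0.00104 + 0.000119) = 0.102
Q = 427.7, so δQ = 0.102 × 427.7 = 43.6.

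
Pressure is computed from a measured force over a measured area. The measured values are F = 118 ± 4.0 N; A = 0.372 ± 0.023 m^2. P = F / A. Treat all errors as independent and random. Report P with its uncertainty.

For a monomial P ∝ F, A^-1, fractional errors add in quadrature:
  (1·δF/F)² = (1×0.0339)² = 0.00115;  (-1·δA/A)² = (-1×0.0618)² = 0.00382
δP/P = √(0.00497) = 0.0705
P = 317 Pa, so δP = 0.0705 × 317 = 22.4 Pa.

317 ± 22.4 Pa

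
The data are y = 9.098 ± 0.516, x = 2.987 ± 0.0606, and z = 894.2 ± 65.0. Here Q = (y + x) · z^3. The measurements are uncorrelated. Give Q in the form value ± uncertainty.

Let u = y + x = 12.09. δu = √(δy² + δx²) = √(0.266 + 0.00367) = 0.520, so δu/u = 0.0430.
Q is then a monomial in u, z:
δQ/Q = √((δu/u)² + (3·δz/z)²) = √(0.00185 + 0.0476) = 0.222
Q = 8.641e+09, so δQ = 0.222 × 8.641e+09 = 1.92e+09.

(8.641 ± 1.92) × 10^9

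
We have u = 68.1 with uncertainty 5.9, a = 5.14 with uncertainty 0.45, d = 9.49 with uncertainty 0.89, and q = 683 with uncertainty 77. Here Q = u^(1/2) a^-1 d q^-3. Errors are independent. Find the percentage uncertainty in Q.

36.4%

Each factor contributes (exponent × relative error)² to (δQ/Q)²:
  (½·δu/u)² = (0.5×0.0866)² = 0.00188;  (-1·δa/a)² = (-1×0.0875)² = 0.00766;  (1·δd/d)² = (1×0.0938)² = 0.00880;  (-3·δq/q)² = (-3×0.113)² = 0.114
δQ/Q = √(0.133) = 0.364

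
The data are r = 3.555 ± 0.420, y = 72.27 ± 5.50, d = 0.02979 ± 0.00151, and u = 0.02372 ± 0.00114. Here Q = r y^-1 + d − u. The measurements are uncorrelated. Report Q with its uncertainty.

Let p = r·y^-1 = 0.04919. δp/p = √((1·δr/r)² + (-1·δy/y)²) = √(0.0140 + 0.00579) = 0.141, so δp = 0.00691.
Q = p + d − u: δQ = √(δp² + δd² + δu²) = √(4.78e-05 + 2.28e-06 + 1.3e-06) = 0.00717
Q = 0.05526.

0.05526 ± 0.00717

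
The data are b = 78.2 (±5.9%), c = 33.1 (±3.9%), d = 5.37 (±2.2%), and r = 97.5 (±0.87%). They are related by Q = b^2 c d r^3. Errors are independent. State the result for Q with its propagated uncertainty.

Each factor contributes (exponent × relative error)² to (δQ/Q)²:
  (2·δb/b)² = (2×0.0590)² = 0.0139;  (1·δc/c)² = (1×0.0390)² = 0.00152;  (1·δd/d)² = (1×0.0220)² = 0.000484;  (3·δr/r)² = (3×0.00870)² = 0.000681
δQ/Q = √(0.0166) = 0.129
Q = 1.01e+12, so δQ = 0.129 × 1.01e+12 = 1.3e+11.

(1.01 ± 0.130) × 10^12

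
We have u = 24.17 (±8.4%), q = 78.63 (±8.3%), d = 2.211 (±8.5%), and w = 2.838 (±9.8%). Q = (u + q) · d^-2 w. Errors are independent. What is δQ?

Let h = u + q = 102.8. δh = √(δu² + δq²) = √(4.12 + 42.6) = 6.83, so δh/h = 0.0665.
Q is then a monomial in h, d, w:
δQ/Q = √((δh/h)² + (-2·δd/d)² + (1·δw/w)²) = √(0.00442 + 0.0289 + 0.00960) = 0.207
Q = 59.68, so δQ = 0.207 × 59.68 = 12.4.

12.4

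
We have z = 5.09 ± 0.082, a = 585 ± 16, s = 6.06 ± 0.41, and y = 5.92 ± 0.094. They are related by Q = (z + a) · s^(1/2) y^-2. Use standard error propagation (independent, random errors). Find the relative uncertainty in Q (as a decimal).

Let u = z + a = 590. δu = √(δz² + δa²) = √(0.00672 + 256) = 16.0, so δu/u = 0.0271.
Q is then a monomial in u, s, y:
δQ/Q = √((δu/u)² + (½·δs/s)² + (-2·δy/y)²) = √(0.000735 + 0.00114 + 0.00101) = 0.0537

0.0537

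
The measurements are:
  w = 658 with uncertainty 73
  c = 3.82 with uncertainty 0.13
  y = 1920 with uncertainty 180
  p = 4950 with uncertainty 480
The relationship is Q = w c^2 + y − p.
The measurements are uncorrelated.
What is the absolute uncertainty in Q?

Let h = w·c^2 = 9600. δh/h = √((1·δw/w)² + (2·δc/c)²) = √(0.0123 + 0.00463) = 0.130, so δh = 1250.
Q = h + y − p: δQ = √(δh² + δy² + δp²) = √(1.56e+06 + 32400 + 2.3e+05) = 1350

1350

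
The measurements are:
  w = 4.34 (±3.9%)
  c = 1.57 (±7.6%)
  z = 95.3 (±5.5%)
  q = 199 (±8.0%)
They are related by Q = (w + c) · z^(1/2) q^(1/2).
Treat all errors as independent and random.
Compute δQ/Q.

0.0599

Let u = w + c = 5.91. δu = √(δw² + δc²) = √(0.0286 + 0.0142) = 0.207, so δu/u = 0.0350.
Q is then a monomial in u, z, q:
δQ/Q = √((δu/u)² + (½·δz/z)² + (½·δq/q)²) = √(0.00123 + 0.000756 + 0.00160) = 0.0599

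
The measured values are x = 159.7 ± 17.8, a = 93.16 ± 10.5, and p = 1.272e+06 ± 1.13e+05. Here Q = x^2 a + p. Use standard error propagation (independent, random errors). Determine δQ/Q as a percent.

16.6%

Let w = x^2·a = 2.376e+06. δw/w = √((2·δx/x)² + (1·δa/a)²) = √(0.0497 + 0.0127) = 0.250, so δw = 5.93e+05.
Q = w + p: δQ = √(δw² + δp²) = √(3.52e+11 + 1.28e+10) = 6.04e+05
Q = 3.648e+06, so δQ/Q = 6.04e+05/3.648e+06 = 0.166.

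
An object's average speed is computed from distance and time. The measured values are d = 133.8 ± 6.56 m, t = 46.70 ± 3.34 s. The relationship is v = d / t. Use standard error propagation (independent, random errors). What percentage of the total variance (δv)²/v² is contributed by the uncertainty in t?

68.0%

(δv/v)² = (1·δd/d)² + (-1·δt/t)²
  d term: (1×0.0490)² = 0.00240
  t term: (-1×0.0715)² = 0.00512
Total = 0.00752. Share from t = 0.00512/0.00752 = 0.680.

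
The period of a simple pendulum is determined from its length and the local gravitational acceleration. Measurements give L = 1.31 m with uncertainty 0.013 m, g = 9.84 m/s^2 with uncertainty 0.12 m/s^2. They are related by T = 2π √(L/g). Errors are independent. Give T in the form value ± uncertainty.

Since T is a product/quotient, work with relative uncertainties:
  (½·δL/L)² = (0.5×0.00992)² = 2.46e-05;  (−½·δg/g)² = (-0.5×0.0122)² = 3.72e-05
δT/T = √(6.18e-05) = 0.00786
T = 2.29 s, so δT = 0.00786 × 2.29 = 0.0180 s.

2.29 ± 0.0180 s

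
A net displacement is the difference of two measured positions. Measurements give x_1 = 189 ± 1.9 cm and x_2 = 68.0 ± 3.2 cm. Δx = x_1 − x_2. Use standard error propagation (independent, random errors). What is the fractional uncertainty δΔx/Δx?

0.0308

Δx is a linear combination, so absolute uncertainties add in quadrature:
  (δx_1)² = 3.61;  (δx_2)² = 10.2
δΔx = √(13.9) = 3.72 cm
Δx = 121 cm, so δΔx/Δx = 3.72/121 = 0.0308.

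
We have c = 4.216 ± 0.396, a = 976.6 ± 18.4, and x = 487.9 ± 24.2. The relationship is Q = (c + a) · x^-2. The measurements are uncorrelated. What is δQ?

Let u = c + a = 980.8. δu = √(δc² + δa²) = √(0.157 + 339) = 18.4, so δu/u = 0.0188.
Q is then a monomial in u, x:
δQ/Q = √((δu/u)² + (-2·δx/x)²) = √(0.000352 + 0.00984) = 0.101
Q = 0.004120, so δQ = 0.101 × 0.004120 = 0.000416.

0.000416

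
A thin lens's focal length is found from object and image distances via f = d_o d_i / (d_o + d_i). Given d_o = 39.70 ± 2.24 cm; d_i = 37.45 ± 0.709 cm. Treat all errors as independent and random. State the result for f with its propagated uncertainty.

19.27 ± 0.560 cm

∂f/∂d_o = (d_i/(d_o+d_i))² = 0.236;  ∂f/∂d_i = (d_o/(d_o+d_i))² = 0.265
δf = √((∂f/∂d_o · δd_o)² + (∂f/∂d_i · δd_i)²) = √(0.279 + 0.0352) = 0.560 cm
f = 19.27 cm.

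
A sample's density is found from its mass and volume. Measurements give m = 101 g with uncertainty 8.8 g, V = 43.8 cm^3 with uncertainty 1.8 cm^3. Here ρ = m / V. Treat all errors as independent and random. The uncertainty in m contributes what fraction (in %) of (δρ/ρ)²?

81.8%

(δρ/ρ)² = (1·δm/m)² + (-1·δV/V)²
  m term: (1×0.0871)² = 0.00759
  V term: (-1×0.0411)² = 0.00169
Total = 0.00928. Share from m = 0.00759/0.00928 = 0.818.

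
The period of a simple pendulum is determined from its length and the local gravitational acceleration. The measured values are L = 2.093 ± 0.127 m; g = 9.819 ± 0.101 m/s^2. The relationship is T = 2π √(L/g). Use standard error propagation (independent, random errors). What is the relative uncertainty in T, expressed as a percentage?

T is a product of powers, so relative uncertainties combine in quadrature:
  (½·δL/L)² = (0.5×0.0607)² = 0.000920;  (−½·δg/g)² = (-0.5×0.0103)² = 2.65e-05
δT/T = √(0.000947) = 0.0308

3.08%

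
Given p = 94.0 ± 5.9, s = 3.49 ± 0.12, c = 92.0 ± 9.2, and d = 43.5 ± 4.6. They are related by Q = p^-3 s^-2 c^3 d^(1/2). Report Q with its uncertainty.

0.508 ± 0.185

Q is a product of powers, so relative uncertainties combine in quadrature:
  (-3·δp/p)² = (-3×0.0628)² = 0.0355;  (-2·δs/s)² = (-2×0.0344)² = 0.00473;  (3·δc/c)² = (3×0.100)² = 0.0900;  (½·δd/d)² = (0.5×0.106)² = 0.00280
δQ/Q = √(0.133) = 0.365
Q = 0.508, so δQ = 0.365 × 0.508 = 0.185.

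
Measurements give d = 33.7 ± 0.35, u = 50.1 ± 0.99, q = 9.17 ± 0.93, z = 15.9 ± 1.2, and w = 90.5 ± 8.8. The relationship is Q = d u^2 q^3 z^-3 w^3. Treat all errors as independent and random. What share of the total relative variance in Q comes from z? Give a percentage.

(δQ/Q)² = (1·δd/d)² + (2·δu/u)² + (3·δq/q)² + (-3·δz/z)² + (3·δw/w)²
  d term: (1×0.0104)² = 0.000108
  u term: (2×0.0198)² = 0.00156
  q term: (3×0.101)² = 0.0926
  z term: (-3×0.0755)² = 0.0513
  w term: (3×0.0972)² = 0.0851
Total = 0.231. Share from z = 0.0513/0.231 = 0.222.

22.2%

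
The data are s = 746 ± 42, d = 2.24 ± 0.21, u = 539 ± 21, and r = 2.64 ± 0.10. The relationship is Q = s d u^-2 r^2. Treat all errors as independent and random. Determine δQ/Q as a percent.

Products/powers → add relative errors in quadrature, weighted by exponent:
  (1·δs/s)² = (1×0.0563)² = 0.00317;  (1·δd/d)² = (1×0.0937)² = 0.00879;  (-2·δu/u)² = (-2×0.0390)² = 0.00607;  (2·δr/r)² = (2×0.0379)² = 0.00574
δQ/Q = √(0.0238) = 0.154

15.4%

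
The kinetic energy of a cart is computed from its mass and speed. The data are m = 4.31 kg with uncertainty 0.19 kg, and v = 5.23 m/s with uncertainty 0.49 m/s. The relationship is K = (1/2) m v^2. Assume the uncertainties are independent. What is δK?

11.3 J

Each factor contributes (exponent × relative error)² to (δK/K)²:
  (1·δm/m)² = (1×0.0441)² = 0.00194;  (2·δv/v)² = (2×0.0937)² = 0.0351
δK/K = √(0.0371) = 0.192
K = 58.9 J, so δK = 0.192 × 58.9 = 11.3 J.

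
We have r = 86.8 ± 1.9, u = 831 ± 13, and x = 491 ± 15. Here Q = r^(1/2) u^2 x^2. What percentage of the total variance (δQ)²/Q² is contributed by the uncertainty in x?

77.3%

(δQ/Q)² = (½·δr/r)² + (2·δu/u)² + (2·δx/x)²
  r term: (0.5×0.0219)² = 0.000120
  u term: (2×0.0156)² = 0.000979
  x term: (2×0.0305)² = 0.00373
Total = 0.00483. Share from x = 0.00373/0.00483 = 0.773.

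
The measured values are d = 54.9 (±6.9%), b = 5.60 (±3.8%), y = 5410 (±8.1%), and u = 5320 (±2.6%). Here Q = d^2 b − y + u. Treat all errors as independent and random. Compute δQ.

Let p = d^2·b = 16900. δp/p = √((2·δd/d)² + (1·δb/b)²) = √(0.0190 + 0.00144) = 0.143, so δp = 2420.
Q = p − y + u: δQ = √(δp² + δy² + δu²) = √(5.84e+06 + 1.92e+05 + 19100) = 2460

2460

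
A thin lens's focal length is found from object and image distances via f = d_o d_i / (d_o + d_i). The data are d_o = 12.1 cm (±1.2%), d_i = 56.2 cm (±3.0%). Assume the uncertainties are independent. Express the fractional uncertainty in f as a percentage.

∂f/∂d_o = (d_i/(d_o+d_i))² = 0.677;  ∂f/∂d_i = (d_o/(d_o+d_i))² = 0.0314
δf = √((∂f/∂d_o · δd_o)² + (∂f/∂d_i · δd_i)²) = √(0.00966 + 0.00280) = 0.112 cm
f = 9.96 cm, so δf/f = 0.112/9.96 = 0.0112.

1.12%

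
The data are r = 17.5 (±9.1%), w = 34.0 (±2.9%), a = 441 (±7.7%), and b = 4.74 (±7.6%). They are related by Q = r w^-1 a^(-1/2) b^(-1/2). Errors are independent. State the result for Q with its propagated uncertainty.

For a monomial Q ∝ r, w^-1, a^(-1/2), b^(-1/2), fractional errors add in quadrature:
  (1·δr/r)² = (1×0.0910)² = 0.00828;  (-1·δw/w)² = (-1×0.0290)² = 0.000841;  (−½·δa/a)² = (-0.5×0.0770)² = 0.00148;  (−½·δb/b)² = (-0.5×0.0760)² = 0.00144
δQ/Q = √(0.0120) = 0.110
Q = 0.0113, so δQ = 0.110 × 0.0113 = 0.00124.

0.0113 ± 0.00124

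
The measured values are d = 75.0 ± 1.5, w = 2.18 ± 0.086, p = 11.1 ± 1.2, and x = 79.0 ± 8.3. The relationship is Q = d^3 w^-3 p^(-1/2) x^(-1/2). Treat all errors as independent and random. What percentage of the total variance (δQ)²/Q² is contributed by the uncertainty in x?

(δQ/Q)² = (3·δd/d)² + (-3·δw/w)² + (−½·δp/p)² + (−½·δx/x)²
  d term: (3×0.0200)² = 0.00360
  w term: (-3×0.0394)² = 0.0140
  p term: (-0.5×0.108)² = 0.00292
  x term: (-0.5×0.105)² = 0.00276
Total = 0.0233. Share from x = 0.00276/0.0233 = 0.118.

11.8%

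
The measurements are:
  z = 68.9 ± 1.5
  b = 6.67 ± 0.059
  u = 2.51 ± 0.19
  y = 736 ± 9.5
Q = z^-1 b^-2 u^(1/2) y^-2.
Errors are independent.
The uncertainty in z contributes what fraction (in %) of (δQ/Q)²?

16.4%

(δQ/Q)² = (-1·δz/z)² + (-2·δb/b)² + (½·δu/u)² + (-2·δy/y)²
  z term: (-1×0.0218)² = 0.000474
  b term: (-2×0.00885)² = 0.000313
  u term: (0.5×0.0757)² = 0.00143
  y term: (-2×0.0129)² = 0.000666
Total = 0.00289. Share from z = 0.000474/0.00289 = 0.164.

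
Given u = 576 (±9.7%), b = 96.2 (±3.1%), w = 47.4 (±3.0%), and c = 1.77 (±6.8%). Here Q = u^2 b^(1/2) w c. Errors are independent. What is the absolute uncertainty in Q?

5.69e+07

Products/powers → add relative errors in quadrature, weighted by exponent:
  (2·δu/u)² = (2×0.0970)² = 0.0376;  (½·δb/b)² = (0.5×0.0310)² = 0.000240;  (1·δw/w)² = (1×0.0300)² = 0.000900;  (1·δc/c)² = (1×0.0680)² = 0.00462
δQ/Q = √(0.0434) = 0.208
Q = 2.73e+08, so δQ = 0.208 × 2.73e+08 = 5.69e+07.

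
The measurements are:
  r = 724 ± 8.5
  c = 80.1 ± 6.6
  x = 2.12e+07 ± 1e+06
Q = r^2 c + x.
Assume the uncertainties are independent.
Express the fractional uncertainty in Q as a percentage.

5.91%

Let p = r^2·c = 4.2e+07. δp/p = √((2·δr/r)² + (1·δc/c)²) = √(0.000551 + 0.00679) = 0.0857, so δp = 3.6e+06.
Q = p + x: δQ = √(δp² + δx²) = √(1.29e+13 + 1e+12) = 3.73e+06
Q = 6.32e+07, so δQ/Q = 3.73e+06/6.32e+07 = 0.0591.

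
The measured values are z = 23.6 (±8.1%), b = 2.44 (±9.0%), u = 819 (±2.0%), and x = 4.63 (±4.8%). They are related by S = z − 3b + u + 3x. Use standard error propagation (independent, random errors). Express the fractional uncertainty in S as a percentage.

1.95%

For a sum/difference, combine absolute errors in quadrature:
  (δz)² = 3.65;  (3·δb)² = 0.434;  (δu)² = 268;  (3·δx)² = 0.445
δS = √(273) = 16.5
S = 849, so δS/S = 16.5/849 = 0.0195.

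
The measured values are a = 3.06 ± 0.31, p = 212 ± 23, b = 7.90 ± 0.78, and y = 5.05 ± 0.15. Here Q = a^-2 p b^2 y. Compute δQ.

Each factor contributes (exponent × relative error)² to (δQ/Q)²:
  (-2·δa/a)² = (-2×0.101)² = 0.0411;  (1·δp/p)² = (1×0.108)² = 0.0118;  (2·δb/b)² = (2×0.0987)² = 0.0390;  (1·δy/y)² = (1×0.0297)² = 0.000882
δQ/Q = √(0.0927) = 0.304
Q = 7140, so δQ = 0.304 × 7140 = 2170.

2170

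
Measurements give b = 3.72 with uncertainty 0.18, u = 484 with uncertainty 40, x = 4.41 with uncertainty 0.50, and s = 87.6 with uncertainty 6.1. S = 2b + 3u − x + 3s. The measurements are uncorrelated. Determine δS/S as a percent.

7.07%

Sums and differences: (δS)² = Σ (cᵢ δxᵢ)².
  (2·δb)² = 0.130;  (3·δu)² = 14400;  (δx)² = 0.250;  (3·δs)² = 335
δS = √(14700) = 121
S = 1720, so δS/S = 121/1720 = 0.0707.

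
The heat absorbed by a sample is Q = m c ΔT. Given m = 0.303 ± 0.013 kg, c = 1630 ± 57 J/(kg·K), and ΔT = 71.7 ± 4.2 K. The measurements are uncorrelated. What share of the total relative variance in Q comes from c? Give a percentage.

(δQ/Q)² = (1·δm/m)² + (1·δc/c)² + (1·δΔT/ΔT)²
  m term: (1×0.0429)² = 0.00184
  c term: (1×0.0350)² = 0.00122
  ΔT term: (1×0.0586)² = 0.00343
Total = 0.00649. Share from c = 0.00122/0.00649 = 0.188.

18.8%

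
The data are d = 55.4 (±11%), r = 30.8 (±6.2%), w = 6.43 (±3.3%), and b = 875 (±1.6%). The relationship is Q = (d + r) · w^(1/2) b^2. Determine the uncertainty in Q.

1.38e+07

Let u = d + r = 86.2. δu = √(δd² + δr²) = √(37.1 + 3.65) = 6.39, so δu/u = 0.0741.
Q is then a monomial in u, w, b:
δQ/Q = √((δu/u)² + (½·δw/w)² + (2·δb/b)²) = √(0.00549 + 0.000272 + 0.00102) = 0.0824
Q = 1.67e+08, so δQ = 0.0824 × 1.67e+08 = 1.38e+07.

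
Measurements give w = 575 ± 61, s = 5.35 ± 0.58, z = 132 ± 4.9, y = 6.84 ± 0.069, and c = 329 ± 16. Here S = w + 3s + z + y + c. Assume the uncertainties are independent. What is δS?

63.3

Absolute uncertainties add in quadrature for a linear combination:
  (δw)² = 3720;  (3·δs)² = 3.03;  (δz)² = 24.0;  (δy)² = 0.00476;  (δc)² = 256
δS = √(4000) = 63.3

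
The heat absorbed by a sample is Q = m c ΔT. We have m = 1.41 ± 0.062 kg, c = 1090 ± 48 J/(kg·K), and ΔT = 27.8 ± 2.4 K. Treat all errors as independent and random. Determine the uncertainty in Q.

Q is a product of powers, so relative uncertainties combine in quadrature:
  (1·δm/m)² = (1×0.0440)² = 0.00193;  (1·δc/c)² = (1×0.0440)² = 0.00194;  (1·δΔT/ΔT)² = (1×0.0863)² = 0.00745
δQ/Q = √(0.0113) = 0.106
Q = 42700 J, so δQ = 0.106 × 42700 = 4550 J.

4550 J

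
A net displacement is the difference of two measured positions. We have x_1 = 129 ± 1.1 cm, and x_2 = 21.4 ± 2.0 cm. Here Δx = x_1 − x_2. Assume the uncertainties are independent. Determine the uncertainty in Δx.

Δx is a linear combination, so absolute uncertainties add in quadrature:
  (δx_1)² = 1.21;  (δx_2)² = 4.00
δΔx = √(5.21) = 2.28 cm

2.28 cm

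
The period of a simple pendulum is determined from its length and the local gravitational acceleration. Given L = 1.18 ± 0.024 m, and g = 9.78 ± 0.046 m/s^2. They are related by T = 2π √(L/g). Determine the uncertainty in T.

0.0228 s

For a monomial T ∝ L^(1/2), g^(-1/2), fractional errors add in quadrature:
  (½·δL/L)² = (0.5×0.0203)² = 0.000103;  (−½·δg/g)² = (-0.5×0.00470)² = 5.53e-06
δT/T = √(0.000109) = 0.0104
T = 2.18 s, so δT = 0.0104 × 2.18 = 0.0228 s.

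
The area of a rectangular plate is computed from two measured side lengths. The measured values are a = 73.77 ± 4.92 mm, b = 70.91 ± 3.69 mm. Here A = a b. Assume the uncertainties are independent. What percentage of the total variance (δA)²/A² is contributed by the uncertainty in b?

(δA/A)² = (1·δa/a)² + (1·δb/b)²
  a term: (1×0.0667)² = 0.00445
  b term: (1×0.0520)² = 0.00271
Total = 0.00716. Share from b = 0.00271/0.00716 = 0.378.

37.8%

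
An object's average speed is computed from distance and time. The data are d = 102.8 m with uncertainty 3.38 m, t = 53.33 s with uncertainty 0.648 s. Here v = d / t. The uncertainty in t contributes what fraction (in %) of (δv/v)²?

12.0%

(δv/v)² = (1·δd/d)² + (-1·δt/t)²
  d term: (1×0.0329)² = 0.00108
  t term: (-1×0.0122)² = 0.000148
Total = 0.00123. Share from t = 0.000148/0.00123 = 0.120.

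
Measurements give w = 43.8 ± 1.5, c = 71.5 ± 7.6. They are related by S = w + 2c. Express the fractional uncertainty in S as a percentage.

Absolute uncertainties add in quadrature for a linear combination:
  (δw)² = 2.25;  (2·δc)² = 231
δS = √(233) = 15.3
S = 187, so δS/S = 15.3/187 = 0.0818.

8.18%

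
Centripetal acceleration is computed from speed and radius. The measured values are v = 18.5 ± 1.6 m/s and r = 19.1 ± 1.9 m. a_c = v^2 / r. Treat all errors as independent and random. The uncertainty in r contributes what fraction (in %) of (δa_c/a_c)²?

(δa_c/a_c)² = (2·δv/v)² + (-1·δr/r)²
  v term: (2×0.0865)² = 0.0299
  r term: (-1×0.0995)² = 0.00990
Total = 0.0398. Share from r = 0.00990/0.0398 = 0.249.

24.9%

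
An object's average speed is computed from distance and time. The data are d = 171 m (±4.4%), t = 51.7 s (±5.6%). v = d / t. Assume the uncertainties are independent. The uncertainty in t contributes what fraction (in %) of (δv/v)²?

61.8%

(δv/v)² = (1·δd/d)² + (-1·δt/t)²
  d term: (1×0.0440)² = 0.00194
  t term: (-1×0.0560)² = 0.00314
Total = 0.00507. Share from t = 0.00314/0.00507 = 0.618.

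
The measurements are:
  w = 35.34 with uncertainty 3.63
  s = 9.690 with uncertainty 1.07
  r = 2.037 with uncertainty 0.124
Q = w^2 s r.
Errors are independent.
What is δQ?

Q is a product of powers, so relative uncertainties combine in quadrature:
  (2·δw/w)² = (2×0.103)² = 0.0422;  (1·δs/s)² = (1×0.110)² = 0.0122;  (1·δr/r)² = (1×0.0609)² = 0.00371
δQ/Q = √(0.0581) = 0.241
Q = 24650, so δQ = 0.241 × 24650 = 5940.

5940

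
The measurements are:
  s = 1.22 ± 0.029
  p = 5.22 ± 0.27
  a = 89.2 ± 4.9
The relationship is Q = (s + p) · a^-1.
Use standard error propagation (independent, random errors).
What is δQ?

0.00500

Let u = s + p = 6.44. δu = √(δs² + δp²) = √(0.000841 + 0.0729) = 0.272, so δu/u = 0.0422.
Q is then a monomial in u, a:
δQ/Q = √((δu/u)² + (-1·δa/a)²) = √(0.00178 + 0.00302) = 0.0693
Q = 0.0722, so δQ = 0.0693 × 0.0722 = 0.00500.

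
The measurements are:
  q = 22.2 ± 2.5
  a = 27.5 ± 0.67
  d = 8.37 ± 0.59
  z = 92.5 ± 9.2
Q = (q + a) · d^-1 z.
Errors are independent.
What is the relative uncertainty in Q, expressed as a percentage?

13.3%

Let u = q + a = 49.7. δu = √(δq² + δa²) = √(6.25 + 0.449) = 2.59, so δu/u = 0.0521.
Q is then a monomial in u, d, z:
δQ/Q = √((δu/u)² + (-1·δd/d)² + (1·δz/z)²) = √(0.00271 + 0.00497 + 0.00989) = 0.133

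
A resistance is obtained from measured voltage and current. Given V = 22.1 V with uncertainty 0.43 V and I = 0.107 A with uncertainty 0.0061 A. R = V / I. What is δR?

Each factor contributes (exponent × relative error)² to (δR/R)²:
  (1·δV/V)² = (1×0.0195)² = 0.000379;  (-1·δI/I)² = (-1×0.0570)² = 0.00325
δR/R = √(0.00363) = 0.0602
R = 207 Ω, so δR = 0.0602 × 207 = 12.4 Ω.

12.4 Ω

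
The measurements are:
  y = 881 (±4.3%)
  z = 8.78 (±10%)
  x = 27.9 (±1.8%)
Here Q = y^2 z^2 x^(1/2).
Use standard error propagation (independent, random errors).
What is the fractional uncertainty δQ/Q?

Since Q is a product/quotient, work with relative uncertainties:
  (2·δy/y)² = (2×0.0430)² = 0.00740;  (2·δz/z)² = (2×0.100)² = 0.0400;  (½·δx/x)² = (0.5×0.0180)² = 8.1e-05
δQ/Q = √(0.0475) = 0.218

0.218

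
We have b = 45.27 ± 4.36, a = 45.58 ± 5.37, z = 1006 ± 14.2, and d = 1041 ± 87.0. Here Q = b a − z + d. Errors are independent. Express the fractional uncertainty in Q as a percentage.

15.5%

Let p = b·a = 2063. δp/p = √((1·δb/b)² + (1·δa/a)²) = √(0.00928 + 0.0139) = 0.152, so δp = 314.
Q = p − z + d: δQ = √(δp² + δz² + δd²) = √(98600 + 202 + 7570) = 326
Q = 2098, so δQ/Q = 326/2098 = 0.155.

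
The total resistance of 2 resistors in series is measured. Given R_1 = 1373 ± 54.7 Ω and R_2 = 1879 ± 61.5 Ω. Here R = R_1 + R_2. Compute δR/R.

Each term contributes (cᵢ δxᵢ)² to (δR)²:
  (δR_1)² = 2990;  (δR_2)² = 3780
δR = √(6770) = 82.3 Ω
R = 3252 Ω, so δR/R = 82.3/3252 = 0.0253.

0.0253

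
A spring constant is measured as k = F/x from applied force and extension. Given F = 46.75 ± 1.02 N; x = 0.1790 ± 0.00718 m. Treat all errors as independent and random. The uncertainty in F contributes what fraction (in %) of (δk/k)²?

(δk/k)² = (1·δF/F)² + (-1·δx/x)²
  F term: (1×0.0218)² = 0.000476
  x term: (-1×0.0401)² = 0.00161
Total = 0.00208. Share from F = 0.000476/0.00208 = 0.228.

22.8%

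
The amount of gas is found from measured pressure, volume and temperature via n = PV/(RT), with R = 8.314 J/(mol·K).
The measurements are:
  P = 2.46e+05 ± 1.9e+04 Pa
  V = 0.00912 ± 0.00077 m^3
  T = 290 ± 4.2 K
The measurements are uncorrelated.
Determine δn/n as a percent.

11.5%

For a monomial n ∝ P, V, T^-1, fractional errors add in quadrature:
  (1·δP/P)² = (1×0.0772)² = 0.00597;  (1·δV/V)² = (1×0.0844)² = 0.00713;  (-1·δT/T)² = (-1×0.0145)² = 0.000210
δn/n = √(0.0133) = 0.115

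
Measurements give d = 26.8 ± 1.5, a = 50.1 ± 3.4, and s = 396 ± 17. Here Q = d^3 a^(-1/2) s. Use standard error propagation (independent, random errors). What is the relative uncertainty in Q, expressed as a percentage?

Relative error in a monomial: (δQ/Q)² = Σ (nᵢ · δxᵢ/xᵢ)².
  (3·δd/d)² = (3×0.0560)² = 0.0282;  (−½·δa/a)² = (-0.5×0.0679)² = 0.00115;  (1·δs/s)² = (1×0.0429)² = 0.00184
δQ/Q = √(0.0312) = 0.177

17.7%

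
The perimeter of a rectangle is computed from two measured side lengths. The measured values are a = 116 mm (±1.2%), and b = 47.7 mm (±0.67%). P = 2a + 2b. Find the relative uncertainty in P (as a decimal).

Each term contributes (cᵢ δxᵢ)² to (δP)²:
  (2·δa)² = 7.75;  (2·δb)² = 0.409
δP = √(8.16) = 2.86 mm
P = 327 mm, so δP/P = 2.86/327 = 0.00872.

0.00872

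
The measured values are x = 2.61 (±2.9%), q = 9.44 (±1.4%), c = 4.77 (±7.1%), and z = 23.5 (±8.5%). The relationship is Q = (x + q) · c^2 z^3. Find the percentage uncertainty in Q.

29.2%

Let u = x + q = 12.0. δu = √(δx² + δq²) = √(0.00573 + 0.0175) = 0.152, so δu/u = 0.0126.
Q is then a monomial in u, c, z:
δQ/Q = √((δu/u)² + (2·δc/c)² + (3·δz/z)²) = √(0.000160 + 0.0202 + 0.0650) = 0.292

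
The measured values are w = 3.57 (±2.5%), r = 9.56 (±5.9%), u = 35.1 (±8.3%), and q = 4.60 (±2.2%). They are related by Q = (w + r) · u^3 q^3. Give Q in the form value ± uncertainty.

(5.53 ± 1.44) × 10^7

Let h = w + r = 13.1. δh = √(δw² + δr²) = √(0.00797 + 0.318) = 0.571, so δh/h = 0.0435.
Q is then a monomial in h, u, q:
δQ/Q = √((δh/h)² + (3·δu/u)² + (3·δq/q)²) = √(0.00189 + 0.0620 + 0.00436) = 0.261
Q = 5.53e+07, so δQ = 0.261 × 5.53e+07 = 1.44e+07.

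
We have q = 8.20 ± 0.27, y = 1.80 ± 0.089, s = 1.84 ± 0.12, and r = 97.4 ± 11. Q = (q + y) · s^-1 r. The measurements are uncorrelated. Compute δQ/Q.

Let u = q + y = 10.0. δu = √(δq² + δy²) = √(0.0729 + 0.00792) = 0.284, so δu/u = 0.0284.
Q is then a monomial in u, s, r:
δQ/Q = √((δu/u)² + (-1·δs/s)² + (1·δr/r)²) = √(0.000808 + 0.00425 + 0.0128) = 0.133

0.133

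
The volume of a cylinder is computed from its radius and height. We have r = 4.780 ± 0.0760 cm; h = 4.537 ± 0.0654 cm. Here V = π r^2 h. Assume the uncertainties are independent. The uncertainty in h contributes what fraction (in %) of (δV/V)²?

17.0%

(δV/V)² = (2·δr/r)² + (1·δh/h)²
  r term: (2×0.0159)² = 0.00101
  h term: (1×0.0144)² = 0.000208
Total = 0.00122. Share from h = 0.000208/0.00122 = 0.170.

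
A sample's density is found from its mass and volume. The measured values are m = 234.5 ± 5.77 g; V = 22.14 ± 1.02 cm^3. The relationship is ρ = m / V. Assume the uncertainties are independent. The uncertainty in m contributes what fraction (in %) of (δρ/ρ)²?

(δρ/ρ)² = (1·δm/m)² + (-1·δV/V)²
  m term: (1×0.0246)² = 0.000605
  V term: (-1×0.0461)² = 0.00212
Total = 0.00273. Share from m = 0.000605/0.00273 = 0.222.

22.2%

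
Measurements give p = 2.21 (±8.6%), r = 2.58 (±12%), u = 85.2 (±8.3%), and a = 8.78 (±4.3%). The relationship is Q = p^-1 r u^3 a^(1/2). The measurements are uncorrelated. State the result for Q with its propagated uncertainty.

(2.14 ± 0.621) × 10^6

Q is a product of powers, so relative uncertainties combine in quadrature:
  (-1·δp/p)² = (-1×0.0860)² = 0.00740;  (1·δr/r)² = (1×0.120)² = 0.0144;  (3·δu/u)² = (3×0.0830)² = 0.0620;  (½·δa/a)² = (0.5×0.0430)² = 0.000462
δQ/Q = √(0.0843) = 0.290
Q = 2.14e+06, so δQ = 0.290 × 2.14e+06 = 6.21e+05.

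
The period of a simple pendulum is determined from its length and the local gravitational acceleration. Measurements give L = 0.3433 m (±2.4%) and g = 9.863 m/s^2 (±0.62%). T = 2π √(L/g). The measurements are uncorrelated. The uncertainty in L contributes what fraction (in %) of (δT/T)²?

93.7%

(δT/T)² = (½·δL/L)² + (−½·δg/g)²
  L term: (0.5×0.0240)² = 0.000144
  g term: (-0.5×0.00620)² = 9.61e-06
Total = 0.000154. Share from L = 0.000144/0.000154 = 0.937.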